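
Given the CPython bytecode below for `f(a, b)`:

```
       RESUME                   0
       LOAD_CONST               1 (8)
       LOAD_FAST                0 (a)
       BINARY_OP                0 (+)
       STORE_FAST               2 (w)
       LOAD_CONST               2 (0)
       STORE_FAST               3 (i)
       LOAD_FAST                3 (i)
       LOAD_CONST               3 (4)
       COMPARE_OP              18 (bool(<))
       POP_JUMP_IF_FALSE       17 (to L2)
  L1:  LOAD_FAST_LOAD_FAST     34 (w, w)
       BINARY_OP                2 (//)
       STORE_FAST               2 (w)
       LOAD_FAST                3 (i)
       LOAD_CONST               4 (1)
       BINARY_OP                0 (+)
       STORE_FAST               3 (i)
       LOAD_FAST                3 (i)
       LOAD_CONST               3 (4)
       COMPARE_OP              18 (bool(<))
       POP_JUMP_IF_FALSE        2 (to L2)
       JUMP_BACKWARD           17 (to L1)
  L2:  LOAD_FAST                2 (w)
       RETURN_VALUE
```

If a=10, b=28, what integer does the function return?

LOAD_CONST → push 8. Stack: [8]
LOAD_FAST a → push 10. Stack: [8, 10]
BINARY_OP + → 8 + 10 = 18. Stack: [18]
STORE_FAST w → w=18. Stack: []
LOAD_CONST → push 0. Stack: [0]
STORE_FAST i → i=0. Stack: []
LOAD_FAST i → push 0. Stack: [0]
LOAD_CONST → push 4. Stack: [0, 4]
COMPARE_OP bool(<) → 0 vs 4 = True. Stack: [True]
POP_JUMP_IF_FALSE → pop True; no jump. Stack: []
LOAD_FAST_LOAD_FAST w,w → push 18,18. Stack: [18, 18]
BINARY_OP // → 18 // 18 = 1. Stack: [1]
STORE_FAST w → w=1. Stack: []
LOAD_FAST i → push 0. Stack: [0]
LOAD_CONST → push 1. Stack: [0, 1]
BINARY_OP + → 0 + 1 = 1. Stack: [1]
STORE_FAST i → i=1. Stack: []
LOAD_FAST i → push 1. Stack: [1]
LOAD_CONST → push 4. Stack: [1, 4]
COMPARE_OP bool(<) → 1 vs 4 = True. Stack: [True]
POP_JUMP_IF_FALSE → pop True; no jump. Stack: []
LOAD_FAST_LOAD_FAST w,w → push 1,1. Stack: [1, 1]
BINARY_OP // → 1 // 1 = 1. Stack: [1]
STORE_FAST w → w=1. Stack: []
LOAD_FAST i → push 1. Stack: [1]
LOAD_CONST → push 1. Stack: [1, 1]
BINARY_OP + → 1 + 1 = 2. Stack: [2]
STORE_FAST i → i=2. Stack: []
LOAD_FAST i → push 2. Stack: [2]
LOAD_CONST → push 4. Stack: [2, 4]
COMPARE_OP bool(<) → 2 vs 4 = True. Stack: [True]
POP_JUMP_IF_FALSE → pop True; no jump. Stack: []
LOAD_FAST_LOAD_FAST w,w → push 1,1. Stack: [1, 1]
BINARY_OP // → 1 // 1 = 1. Stack: [1]
STORE_FAST w → w=1. Stack: []
LOAD_FAST i → push 2. Stack: [2]
LOAD_CONST → push 1. Stack: [2, 1]
BINARY_OP + → 2 + 1 = 3. Stack: [3]
STORE_FAST i → i=3. Stack: []
LOAD_FAST i → push 3. Stack: [3]
LOAD_CONST → push 4. Stack: [3, 4]
COMPARE_OP bool(<) → 3 vs 4 = True. Stack: [True]
POP_JUMP_IF_FALSE → pop True; no jump. Stack: []
LOAD_FAST_LOAD_FAST w,w → push 1,1. Stack: [1, 1]
BINARY_OP // → 1 // 1 = 1. Stack: [1]
STORE_FAST w → w=1. Stack: []
LOAD_FAST i → push 3. Stack: [3]
LOAD_CONST → push 1. Stack: [3, 1]
BINARY_OP + → 3 + 1 = 4. Stack: [4]
STORE_FAST i → i=4. Stack: []
LOAD_FAST i → push 4. Stack: [4]
LOAD_CONST → push 4. Stack: [4, 4]
COMPARE_OP bool(<) → 4 vs 4 = False. Stack: [False]
POP_JUMP_IF_FALSE → pop False; jump. Stack: []
LOAD_FAST w → push 1. Stack: [1]
RETURN_VALUE → return 1.

1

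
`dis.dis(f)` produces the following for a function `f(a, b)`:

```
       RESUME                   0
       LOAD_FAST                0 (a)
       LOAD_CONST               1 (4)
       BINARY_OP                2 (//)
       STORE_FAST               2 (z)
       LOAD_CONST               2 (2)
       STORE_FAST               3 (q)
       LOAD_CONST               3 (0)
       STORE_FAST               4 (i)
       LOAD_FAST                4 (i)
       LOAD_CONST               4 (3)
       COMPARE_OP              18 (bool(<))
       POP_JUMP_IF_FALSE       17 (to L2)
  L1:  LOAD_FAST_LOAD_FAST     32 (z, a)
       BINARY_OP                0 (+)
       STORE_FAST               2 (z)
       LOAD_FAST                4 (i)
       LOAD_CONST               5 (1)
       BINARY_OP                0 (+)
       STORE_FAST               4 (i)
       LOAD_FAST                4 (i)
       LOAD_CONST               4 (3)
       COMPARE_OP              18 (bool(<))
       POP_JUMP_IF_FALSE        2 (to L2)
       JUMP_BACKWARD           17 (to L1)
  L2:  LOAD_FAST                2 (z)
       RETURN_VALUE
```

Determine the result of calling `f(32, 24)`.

104

LOAD_FAST a → push 32. Stack: [32]
LOAD_CONST → push 4. Stack: [32, 4]
BINARY_OP // → 32 // 4 = 8. Stack: [8]
STORE_FAST z → z=8. Stack: []
LOAD_CONST → push 2. Stack: [2]
STORE_FAST q → q=2. Stack: []
LOAD_CONST → push 0. Stack: [0]
STORE_FAST i → i=0. Stack: []
LOAD_FAST i → push 0. Stack: [0]
LOAD_CONST → push 3. Stack: [0, 3]
COMPARE_OP bool(<) → 0 vs 3 = True. Stack: [True]
POP_JUMP_IF_FALSE → pop True; no jump. Stack: []
LOAD_FAST_LOAD_FAST z,a → push 8,32. Stack: [8, 32]
BINARY_OP + → 8 + 32 = 40. Stack: [40]
STORE_FAST z → z=40. Stack: []
LOAD_FAST i → push 0. Stack: [0]
LOAD_CONST → push 1. Stack: [0, 1]
BINARY_OP + → 0 + 1 = 1. Stack: [1]
STORE_FAST i → i=1. Stack: []
LOAD_FAST i → push 1. Stack: [1]
LOAD_CONST → push 3. Stack: [1, 3]
COMPARE_OP bool(<) → 1 vs 3 = True. Stack: [True]
POP_JUMP_IF_FALSE → pop True; no jump. Stack: []
LOAD_FAST_LOAD_FAST z,a → push 40,32. Stack: [40, 32]
BINARY_OP + → 40 + 32 = 72. Stack: [72]
STORE_FAST z → z=72. Stack: []
LOAD_FAST i → push 1. Stack: [1]
LOAD_CONST → push 1. Stack: [1, 1]
BINARY_OP + → 1 + 1 = 2. Stack: [2]
STORE_FAST i → i=2. Stack: []
LOAD_FAST i → push 2. Stack: [2]
LOAD_CONST → push 3. Stack: [2, 3]
COMPARE_OP bool(<) → 2 vs 3 = True. Stack: [True]
POP_JUMP_IF_FALSE → pop True; no jump. Stack: []
LOAD_FAST_LOAD_FAST z,a → push 72,32. Stack: [72, 32]
BINARY_OP + → 72 + 32 = 104. Stack: [104]
STORE_FAST z → z=104. Stack: []
LOAD_FAST i → push 2. Stack: [2]
LOAD_CONST → push 1. Stack: [2, 1]
BINARY_OP + → 2 + 1 = 3. Stack: [3]
STORE_FAST i → i=3. Stack: []
LOAD_FAST i → push 3. Stack: [3]
LOAD_CONST → push 3. Stack: [3, 3]
COMPARE_OP bool(<) → 3 vs 3 = False. Stack: [False]
POP_JUMP_IF_FALSE → pop False; jump. Stack: []
LOAD_FAST z → push 104. Stack: [104]
RETURN_VALUE → return 104.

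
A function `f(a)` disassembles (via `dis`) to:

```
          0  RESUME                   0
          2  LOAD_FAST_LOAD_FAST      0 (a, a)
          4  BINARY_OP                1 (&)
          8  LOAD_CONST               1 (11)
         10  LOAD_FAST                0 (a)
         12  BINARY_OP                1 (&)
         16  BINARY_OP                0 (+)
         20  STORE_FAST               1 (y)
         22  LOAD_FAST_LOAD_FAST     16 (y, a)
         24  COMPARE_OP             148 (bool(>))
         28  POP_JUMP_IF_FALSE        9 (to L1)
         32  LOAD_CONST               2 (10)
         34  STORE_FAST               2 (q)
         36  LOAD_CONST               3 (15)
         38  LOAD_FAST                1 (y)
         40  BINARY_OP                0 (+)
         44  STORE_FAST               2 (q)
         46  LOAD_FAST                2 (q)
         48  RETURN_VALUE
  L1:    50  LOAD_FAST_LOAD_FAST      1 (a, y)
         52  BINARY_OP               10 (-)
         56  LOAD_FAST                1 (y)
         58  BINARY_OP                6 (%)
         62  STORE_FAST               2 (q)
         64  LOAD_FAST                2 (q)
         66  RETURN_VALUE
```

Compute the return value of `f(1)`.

LOAD_FAST_LOAD_FAST a,a → push 1,1. Stack: [1, 1]
BINARY_OP & → 1 & 1 = 1. Stack: [1]
LOAD_CONST → push 11. Stack: [1, 11]
LOAD_FAST a → push 1. Stack: [1, 11, 1]
BINARY_OP & → 11 & 1 = 1. Stack: [1, 1]
BINARY_OP + → 1 + 1 = 2. Stack: [2]
STORE_FAST y → y=2. Stack: []
LOAD_FAST_LOAD_FAST y,a → push 2,1. Stack: [2, 1]
COMPARE_OP bool(>) → 2 vs 1 = True. Stack: [True]
POP_JUMP_IF_FALSE → pop True; no jump. Stack: []
LOAD_CONST → push 10. Stack: [10]
STORE_FAST q → q=10. Stack: []
LOAD_CONST → push 15. Stack: [15]
LOAD_FAST y → push 2. Stack: [15, 2]
BINARY_OP + → 15 + 2 = 17. Stack: [17]
STORE_FAST q → q=17. Stack: []
LOAD_FAST q → push 17. Stack: [17]
RETURN_VALUE → return 17.

17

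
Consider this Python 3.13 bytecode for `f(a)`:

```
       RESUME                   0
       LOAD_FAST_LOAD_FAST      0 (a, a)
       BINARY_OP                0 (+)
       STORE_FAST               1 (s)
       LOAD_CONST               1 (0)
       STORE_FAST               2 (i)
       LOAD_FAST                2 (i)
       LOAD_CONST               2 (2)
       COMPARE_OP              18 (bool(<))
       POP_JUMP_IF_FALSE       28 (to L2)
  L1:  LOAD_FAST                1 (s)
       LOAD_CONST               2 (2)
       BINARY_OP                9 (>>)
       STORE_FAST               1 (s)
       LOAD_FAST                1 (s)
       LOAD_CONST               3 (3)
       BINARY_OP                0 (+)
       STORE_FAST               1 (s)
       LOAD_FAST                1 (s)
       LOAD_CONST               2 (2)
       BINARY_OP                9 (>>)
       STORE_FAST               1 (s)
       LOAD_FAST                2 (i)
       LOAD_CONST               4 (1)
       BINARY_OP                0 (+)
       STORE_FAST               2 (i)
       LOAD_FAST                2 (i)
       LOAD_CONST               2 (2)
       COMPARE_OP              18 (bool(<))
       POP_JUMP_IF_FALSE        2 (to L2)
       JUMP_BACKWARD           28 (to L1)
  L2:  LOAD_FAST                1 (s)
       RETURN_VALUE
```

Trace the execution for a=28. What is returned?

LOAD_FAST_LOAD_FAST a,a → push 28,28. Stack: [28, 28]
BINARY_OP + → 28 + 28 = 56. Stack: [56]
STORE_FAST s → s=56. Stack: []
LOAD_CONST → push 0. Stack: [0]
STORE_FAST i → i=0. Stack: []
LOAD_FAST i → push 0. Stack: [0]
LOAD_CONST → push 2. Stack: [0, 2]
COMPARE_OP bool(<) → 0 vs 2 = True. Stack: [True]
POP_JUMP_IF_FALSE → pop True; no jump. Stack: []
LOAD_FAST s → push 56. Stack: [56]
LOAD_CONST → push 2. Stack: [56, 2]
BINARY_OP >> → 56 >> 2 = 14. Stack: [14]
STORE_FAST s → s=14. Stack: []
LOAD_FAST s → push 14. Stack: [14]
LOAD_CONST → push 3. Stack: [14, 3]
BINARY_OP + → 14 + 3 = 17. Stack: [17]
STORE_FAST s → s=17. Stack: []
LOAD_FAST s → push 17. Stack: [17]
LOAD_CONST → push 2. Stack: [17, 2]
BINARY_OP >> → 17 >> 2 = 4. Stack: [4]
STORE_FAST s → s=4. Stack: []
LOAD_FAST i → push 0. Stack: [0]
LOAD_CONST → push 1. Stack: [0, 1]
BINARY_OP + → 0 + 1 = 1. Stack: [1]
STORE_FAST i → i=1. Stack: []
LOAD_FAST i → push 1. Stack: [1]
LOAD_CONST → push 2. Stack: [1, 2]
COMPARE_OP bool(<) → 1 vs 2 = True. Stack: [True]
POP_JUMP_IF_FALSE → pop True; no jump. Stack: []
LOAD_FAST s → push 4. Stack: [4]
LOAD_CONST → push 2. Stack: [4, 2]
BINARY_OP >> → 4 >> 2 = 1. Stack: [1]
STORE_FAST s → s=1. Stack: []
LOAD_FAST s → push 1. Stack: [1]
LOAD_CONST → push 3. Stack: [1, 3]
BINARY_OP + → 1 + 3 = 4. Stack: [4]
STORE_FAST s → s=4. Stack: []
LOAD_FAST s → push 4. Stack: [4]
LOAD_CONST → push 2. Stack: [4, 2]
BINARY_OP >> → 4 >> 2 = 1. Stack: [1]
STORE_FAST s → s=1. Stack: []
LOAD_FAST i → push 1. Stack: [1]
LOAD_CONST → push 1. Stack: [1, 1]
BINARY_OP + → 1 + 1 = 2. Stack: [2]
STORE_FAST i → i=2. Stack: []
LOAD_FAST i → push 2. Stack: [2]
LOAD_CONST → push 2. Stack: [2, 2]
COMPARE_OP bool(<) → 2 vs 2 = False. Stack: [False]
POP_JUMP_IF_FALSE → pop False; jump. Stack: []
LOAD_FAST s → push 1. Stack: [1]
RETURN_VALUE → return 1.

1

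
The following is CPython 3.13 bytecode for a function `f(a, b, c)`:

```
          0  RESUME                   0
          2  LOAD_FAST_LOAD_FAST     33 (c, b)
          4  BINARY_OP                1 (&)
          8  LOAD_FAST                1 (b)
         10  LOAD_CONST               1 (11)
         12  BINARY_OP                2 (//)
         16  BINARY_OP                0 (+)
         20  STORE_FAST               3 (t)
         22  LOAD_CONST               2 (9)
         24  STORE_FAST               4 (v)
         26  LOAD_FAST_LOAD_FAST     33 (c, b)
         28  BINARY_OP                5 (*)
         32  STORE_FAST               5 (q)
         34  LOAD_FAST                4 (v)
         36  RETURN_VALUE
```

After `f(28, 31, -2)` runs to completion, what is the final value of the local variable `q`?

LOAD_FAST_LOAD_FAST c,b → push -2,31. Stack: [-2, 31]
BINARY_OP & → -2 & 31 = 30. Stack: [30]
LOAD_FAST b → push 31. Stack: [30, 31]
LOAD_CONST → push 11. Stack: [30, 31, 11]
BINARY_OP // → 31 // 11 = 2. Stack: [30, 2]
BINARY_OP + → 30 + 2 = 32. Stack: [32]
STORE_FAST t → t=32. Stack: []
LOAD_CONST → push 9. Stack: [9]
STORE_FAST v → v=9. Stack: []
LOAD_FAST_LOAD_FAST c,b → push -2,31. Stack: [-2, 31]
BINARY_OP * → -2 * 31 = -62. Stack: [-62]
STORE_FAST q → q=-62. Stack: []
LOAD_FAST v → push 9. Stack: [9]
RETURN_VALUE → return 9.

-62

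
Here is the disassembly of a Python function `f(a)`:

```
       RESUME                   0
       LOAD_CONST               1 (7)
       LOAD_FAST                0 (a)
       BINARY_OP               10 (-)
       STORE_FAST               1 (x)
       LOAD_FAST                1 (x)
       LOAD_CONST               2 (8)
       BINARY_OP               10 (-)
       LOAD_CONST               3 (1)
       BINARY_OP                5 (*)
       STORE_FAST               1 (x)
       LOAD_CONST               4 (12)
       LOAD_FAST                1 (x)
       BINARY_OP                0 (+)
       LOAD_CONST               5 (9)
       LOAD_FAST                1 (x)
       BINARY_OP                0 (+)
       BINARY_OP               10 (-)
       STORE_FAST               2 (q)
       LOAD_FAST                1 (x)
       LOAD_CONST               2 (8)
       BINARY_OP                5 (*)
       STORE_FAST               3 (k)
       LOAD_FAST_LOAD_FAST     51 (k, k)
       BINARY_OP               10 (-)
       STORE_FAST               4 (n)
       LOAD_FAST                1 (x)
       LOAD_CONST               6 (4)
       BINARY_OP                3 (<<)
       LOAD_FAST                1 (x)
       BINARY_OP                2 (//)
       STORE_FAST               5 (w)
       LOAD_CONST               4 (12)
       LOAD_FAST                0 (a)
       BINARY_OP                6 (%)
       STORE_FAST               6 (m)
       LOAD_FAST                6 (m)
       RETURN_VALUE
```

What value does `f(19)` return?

LOAD_CONST → push 7. Stack: [7]
LOAD_FAST a → push 19. Stack: [7, 19]
BINARY_OP - → 7 - 19 = -12. Stack: [-12]
STORE_FAST x → x=-12. Stack: []
LOAD_FAST x → push -12. Stack: [-12]
LOAD_CONST → push 8. Stack: [-12, 8]
BINARY_OP - → -12 - 8 = -20. Stack: [-20]
LOAD_CONST → push 1. Stack: [-20, 1]
BINARY_OP * → -20 * 1 = -20. Stack: [-20]
STORE_FAST x → x=-20. Stack: []
LOAD_CONST → push 12. Stack: [12]
LOAD_FAST x → push -20. Stack: [12, -20]
BINARY_OP + → 12 + -20 = -8. Stack: [-8]
LOAD_CONST → push 9. Stack: [-8, 9]
LOAD_FAST x → push -20. Stack: [-8, 9, -20]
BINARY_OP + → 9 + -20 = -11. Stack: [-8, -11]
BINARY_OP - → -8 - -11 = 3. Stack: [3]
STORE_FAST q → q=3. Stack: []
LOAD_FAST x → push -20. Stack: [-20]
LOAD_CONST → push 8. Stack: [-20, 8]
BINARY_OP * → -20 * 8 = -160. Stack: [-160]
STORE_FAST k → k=-160. Stack: []
LOAD_FAST_LOAD_FAST k,k → push -160,-160. Stack: [-160, -160]
BINARY_OP - → -160 - -160 = 0. Stack: [0]
STORE_FAST n → n=0. Stack: []
LOAD_FAST x → push -20. Stack: [-20]
LOAD_CONST → push 4. Stack: [-20, 4]
BINARY_OP << → -20 << 4 = -320. Stack: [-320]
LOAD_FAST x → push -20. Stack: [-320, -20]
BINARY_OP // → -320 // -20 = 16. Stack: [16]
STORE_FAST w → w=16. Stack: []
LOAD_CONST → push 12. Stack: [12]
LOAD_FAST a → push 19. Stack: [12, 19]
BINARY_OP % → 12 % 19 = 12. Stack: [12]
STORE_FAST m → m=12. Stack: []
LOAD_FAST m → push 12. Stack: [12]
RETURN_VALUE → return 12.

12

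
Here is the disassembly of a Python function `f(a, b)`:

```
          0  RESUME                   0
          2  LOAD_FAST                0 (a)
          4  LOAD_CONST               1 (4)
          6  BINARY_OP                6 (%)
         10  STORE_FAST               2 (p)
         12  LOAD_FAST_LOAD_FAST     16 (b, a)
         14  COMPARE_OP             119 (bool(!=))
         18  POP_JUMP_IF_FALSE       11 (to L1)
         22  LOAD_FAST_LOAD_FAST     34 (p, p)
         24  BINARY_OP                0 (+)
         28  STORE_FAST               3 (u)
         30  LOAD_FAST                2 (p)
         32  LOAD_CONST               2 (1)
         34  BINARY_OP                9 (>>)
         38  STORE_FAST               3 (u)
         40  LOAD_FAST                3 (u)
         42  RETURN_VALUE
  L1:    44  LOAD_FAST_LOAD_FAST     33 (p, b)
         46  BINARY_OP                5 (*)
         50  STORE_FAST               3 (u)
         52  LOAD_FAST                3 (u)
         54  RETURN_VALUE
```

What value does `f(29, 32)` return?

0

LOAD_FAST a → push 29. Stack: [29]
LOAD_CONST → push 4. Stack: [29, 4]
BINARY_OP % → 29 % 4 = 1. Stack: [1]
STORE_FAST p → p=1. Stack: []
LOAD_FAST_LOAD_FAST b,a → push 32,29. Stack: [32, 29]
COMPARE_OP bool(!=) → 32 vs 29 = True. Stack: [True]
POP_JUMP_IF_FALSE → pop True; no jump. Stack: []
LOAD_FAST_LOAD_FAST p,p → push 1,1. Stack: [1, 1]
BINARY_OP + → 1 + 1 = 2. Stack: [2]
STORE_FAST u → u=2. Stack: []
LOAD_FAST p → push 1. Stack: [1]
LOAD_CONST → push 1. Stack: [1, 1]
BINARY_OP >> → 1 >> 1 = 0. Stack: [0]
STORE_FAST u → u=0. Stack: []
LOAD_FAST u → push 0. Stack: [0]
RETURN_VALUE → return 0.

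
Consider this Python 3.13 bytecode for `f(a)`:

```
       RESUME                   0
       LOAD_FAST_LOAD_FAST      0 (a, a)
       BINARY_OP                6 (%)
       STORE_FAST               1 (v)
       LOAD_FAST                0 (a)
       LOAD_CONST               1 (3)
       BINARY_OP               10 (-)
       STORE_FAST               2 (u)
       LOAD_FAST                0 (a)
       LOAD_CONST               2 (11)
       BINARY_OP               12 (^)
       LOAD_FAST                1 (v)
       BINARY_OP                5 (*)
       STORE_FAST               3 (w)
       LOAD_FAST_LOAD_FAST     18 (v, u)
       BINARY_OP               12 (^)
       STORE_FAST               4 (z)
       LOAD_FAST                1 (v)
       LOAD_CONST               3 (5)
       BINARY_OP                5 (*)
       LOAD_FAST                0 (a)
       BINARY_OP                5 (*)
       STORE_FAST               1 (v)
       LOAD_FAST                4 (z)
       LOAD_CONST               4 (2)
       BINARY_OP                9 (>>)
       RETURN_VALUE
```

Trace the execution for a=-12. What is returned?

LOAD_FAST_LOAD_FAST a,a → push -12,-12. Stack: [-12, -12]
BINARY_OP % → -12 % -12 = 0. Stack: [0]
STORE_FAST v → v=0. Stack: []
LOAD_FAST a → push -12. Stack: [-12]
LOAD_CONST → push 3. Stack: [-12, 3]
BINARY_OP - → -12 - 3 = -15. Stack: [-15]
STORE_FAST u → u=-15. Stack: []
LOAD_FAST a → push -12. Stack: [-12]
LOAD_CONST → push 11. Stack: [-12, 11]
BINARY_OP ^ → -12 ^ 11 = -1. Stack: [-1]
LOAD_FAST v → push 0. Stack: [-1, 0]
BINARY_OP * → -1 * 0 = 0. Stack: [0]
STORE_FAST w → w=0. Stack: []
LOAD_FAST_LOAD_FAST v,u → push 0,-15. Stack: [0, -15]
BINARY_OP ^ → 0 ^ -15 = -15. Stack: [-15]
STORE_FAST z → z=-15. Stack: []
LOAD_FAST v → push 0. Stack: [0]
LOAD_CONST → push 5. Stack: [0, 5]
BINARY_OP * → 0 * 5 = 0. Stack: [0]
LOAD_FAST a → push -12. Stack: [0, -12]
BINARY_OP * → 0 * -12 = 0. Stack: [0]
STORE_FAST v → v=0. Stack: []
LOAD_FAST z → push -15. Stack: [-15]
LOAD_CONST → push 2. Stack: [-15, 2]
BINARY_OP >> → -15 >> 2 = -4. Stack: [-4]
RETURN_VALUE → return -4.

-4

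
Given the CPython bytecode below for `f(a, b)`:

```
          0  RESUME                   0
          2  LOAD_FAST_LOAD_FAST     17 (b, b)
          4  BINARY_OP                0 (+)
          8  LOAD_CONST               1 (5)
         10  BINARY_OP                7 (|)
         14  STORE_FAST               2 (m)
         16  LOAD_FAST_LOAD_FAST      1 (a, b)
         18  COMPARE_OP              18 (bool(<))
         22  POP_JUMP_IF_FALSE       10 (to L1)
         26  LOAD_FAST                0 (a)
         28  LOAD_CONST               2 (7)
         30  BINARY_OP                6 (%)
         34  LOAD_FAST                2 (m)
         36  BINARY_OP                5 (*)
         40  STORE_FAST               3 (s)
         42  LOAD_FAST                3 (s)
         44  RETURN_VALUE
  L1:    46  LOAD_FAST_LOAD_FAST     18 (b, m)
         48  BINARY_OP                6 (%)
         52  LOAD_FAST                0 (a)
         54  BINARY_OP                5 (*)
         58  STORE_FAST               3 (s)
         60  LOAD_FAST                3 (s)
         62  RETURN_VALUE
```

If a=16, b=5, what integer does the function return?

80

LOAD_FAST_LOAD_FAST b,b → push 5,5. Stack: [5, 5]
BINARY_OP + → 5 + 5 = 10. Stack: [10]
LOAD_CONST → push 5. Stack: [10, 5]
BINARY_OP | → 10 | 5 = 15. Stack: [15]
STORE_FAST m → m=15. Stack: []
LOAD_FAST_LOAD_FAST a,b → push 16,5. Stack: [16, 5]
COMPARE_OP bool(<) → 16 vs 5 = False. Stack: [False]
POP_JUMP_IF_FALSE → pop False; jump. Stack: []
LOAD_FAST_LOAD_FAST b,m → push 5,15. Stack: [5, 15]
BINARY_OP % → 5 % 15 = 5. Stack: [5]
LOAD_FAST a → push 16. Stack: [5, 16]
BINARY_OP * → 5 * 16 = 80. Stack: [80]
STORE_FAST s → s=80. Stack: []
LOAD_FAST s → push 80. Stack: [80]
RETURN_VALUE → return 80.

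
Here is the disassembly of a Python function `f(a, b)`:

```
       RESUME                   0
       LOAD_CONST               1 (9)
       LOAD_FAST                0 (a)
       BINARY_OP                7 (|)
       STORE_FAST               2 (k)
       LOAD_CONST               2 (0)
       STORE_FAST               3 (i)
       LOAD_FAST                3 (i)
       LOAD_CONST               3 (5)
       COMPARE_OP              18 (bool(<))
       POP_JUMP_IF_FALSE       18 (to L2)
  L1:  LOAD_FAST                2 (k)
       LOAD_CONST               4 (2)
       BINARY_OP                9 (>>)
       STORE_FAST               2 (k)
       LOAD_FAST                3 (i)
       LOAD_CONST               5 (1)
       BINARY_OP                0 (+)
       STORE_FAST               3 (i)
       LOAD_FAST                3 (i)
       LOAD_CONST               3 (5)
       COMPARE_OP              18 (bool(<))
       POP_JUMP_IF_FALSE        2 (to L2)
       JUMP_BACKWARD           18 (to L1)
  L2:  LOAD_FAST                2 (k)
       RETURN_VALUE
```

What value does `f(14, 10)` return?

0

LOAD_CONST → push 9
LOAD_FAST a → push 14
BINARY_OP | → 9 | 14 = 15
STORE_FAST k → k=15
LOAD_CONST → push 0
STORE_FAST i → i=0
LOAD_FAST i → push 0
LOAD_CONST → push 5
COMPARE_OP bool(<) → 0 vs 5 = True
POP_JUMP_IF_FALSE → pop True; no jump
LOAD_FAST k → push 15
LOAD_CONST → push 2
BINARY_OP >> → 15 >> 2 = 3
STORE_FAST k → k=3
LOAD_FAST i → push 0
LOAD_CONST → push 1
BINARY_OP + → 0 + 1 = 1
STORE_FAST i → i=1
LOAD_FAST i → push 1
LOAD_CONST → push 5
COMPARE_OP bool(<) → 1 vs 5 = True
POP_JUMP_IF_FALSE → pop True; no jump
LOAD_FAST k → push 3
LOAD_CONST → push 2
BINARY_OP >> → 3 >> 2 = 0
STORE_FAST k → k=0
LOAD_FAST i → push 1
LOAD_CONST → push 1
BINARY_OP + → 1 + 1 = 2
STORE_FAST i → i=2
LOAD_FAST i → push 2
LOAD_CONST → push 5
COMPARE_OP bool(<) → 2 vs 5 = True
POP_JUMP_IF_FALSE → pop True; no jump
LOAD_FAST k → push 0
LOAD_CONST → push 2
BINARY_OP >> → 0 >> 2 = 0
STORE_FAST k → k=0
LOAD_FAST i → push 2
LOAD_CONST → push 1
BINARY_OP + → 2 + 1 = 3
STORE_FAST i → i=3
LOAD_FAST i → push 3
LOAD_CONST → push 5
COMPARE_OP bool(<) → 3 vs 5 = True
POP_JUMP_IF_FALSE → pop True; no jump
LOAD_FAST k → push 0
LOAD_CONST → push 2
BINARY_OP >> → 0 >> 2 = 0
STORE_FAST k → k=0
LOAD_FAST i → push 3
LOAD_CONST → push 1
BINARY_OP + → 3 + 1 = 4
STORE_FAST i → i=4
LOAD_FAST i → push 4
LOAD_CONST → push 5
COMPARE_OP bool(<) → 4 vs 5 = True
POP_JUMP_IF_FALSE → pop True; no jump
LOAD_FAST k → push 0
LOAD_CONST → push 2
BINARY_OP >> → 0 >> 2 = 0
STORE_FAST k → k=0
LOAD_FAST i → push 4
LOAD_CONST → push 1
BINARY_OP + → 4 + 1 = 5
STORE_FAST i → i=5
LOAD_FAST i → push 5
LOAD_CONST → push 5
COMPARE_OP bool(<) → 5 vs 5 = False
POP_JUMP_IF_FALSE → pop False; jump
LOAD_FAST k → push 0
RETURN_VALUE → return 0.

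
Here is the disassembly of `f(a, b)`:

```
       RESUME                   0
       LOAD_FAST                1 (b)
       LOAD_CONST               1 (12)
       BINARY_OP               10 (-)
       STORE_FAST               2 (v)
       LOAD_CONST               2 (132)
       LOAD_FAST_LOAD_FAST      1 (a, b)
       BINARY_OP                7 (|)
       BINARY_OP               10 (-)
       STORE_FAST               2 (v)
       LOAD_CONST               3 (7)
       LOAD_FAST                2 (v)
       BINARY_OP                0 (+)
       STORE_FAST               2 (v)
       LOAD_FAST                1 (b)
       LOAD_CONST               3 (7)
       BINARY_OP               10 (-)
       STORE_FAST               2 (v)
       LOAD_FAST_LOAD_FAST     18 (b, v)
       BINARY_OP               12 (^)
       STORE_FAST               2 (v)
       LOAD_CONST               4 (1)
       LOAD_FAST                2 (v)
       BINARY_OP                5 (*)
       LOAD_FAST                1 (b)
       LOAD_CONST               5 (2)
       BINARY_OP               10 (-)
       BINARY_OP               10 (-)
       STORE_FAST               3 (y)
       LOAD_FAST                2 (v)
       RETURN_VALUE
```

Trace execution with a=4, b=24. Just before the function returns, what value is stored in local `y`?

-13

LOAD_FAST b → push 24. Stack: [24]
LOAD_CONST → push 12. Stack: [24, 12]
BINARY_OP - → 24 - 12 = 12. Stack: [12]
STORE_FAST v → v=12. Stack: []
LOAD_CONST → push 132. Stack: [132]
LOAD_FAST_LOAD_FAST a,b → push 4,24. Stack: [132, 4, 24]
BINARY_OP | → 4 | 24 = 28. Stack: [132, 28]
BINARY_OP - → 132 - 28 = 104. Stack: [104]
STORE_FAST v → v=104. Stack: []
LOAD_CONST → push 7. Stack: [7]
LOAD_FAST v → push 104. Stack: [7, 104]
BINARY_OP + → 7 + 104 = 111. Stack: [111]
STORE_FAST v → v=111. Stack: []
LOAD_FAST b → push 24. Stack: [24]
LOAD_CONST → push 7. Stack: [24, 7]
BINARY_OP - → 24 - 7 = 17. Stack: [17]
STORE_FAST v → v=17. Stack: []
LOAD_FAST_LOAD_FAST b,v → push 24,17. Stack: [24, 17]
BINARY_OP ^ → 24 ^ 17 = 9. Stack: [9]
STORE_FAST v → v=9. Stack: []
LOAD_CONST → push 1. Stack: [1]
LOAD_FAST v → push 9. Stack: [1, 9]
BINARY_OP * → 1 * 9 = 9. Stack: [9]
LOAD_FAST b → push 24. Stack: [9, 24]
LOAD_CONST → push 2. Stack: [9, 24, 2]
BINARY_OP - → 24 - 2 = 22. Stack: [9, 22]
BINARY_OP - → 9 - 22 = -13. Stack: [-13]
STORE_FAST y → y=-13. Stack: []
LOAD_FAST v → push 9. Stack: [9]
RETURN_VALUE → return 9.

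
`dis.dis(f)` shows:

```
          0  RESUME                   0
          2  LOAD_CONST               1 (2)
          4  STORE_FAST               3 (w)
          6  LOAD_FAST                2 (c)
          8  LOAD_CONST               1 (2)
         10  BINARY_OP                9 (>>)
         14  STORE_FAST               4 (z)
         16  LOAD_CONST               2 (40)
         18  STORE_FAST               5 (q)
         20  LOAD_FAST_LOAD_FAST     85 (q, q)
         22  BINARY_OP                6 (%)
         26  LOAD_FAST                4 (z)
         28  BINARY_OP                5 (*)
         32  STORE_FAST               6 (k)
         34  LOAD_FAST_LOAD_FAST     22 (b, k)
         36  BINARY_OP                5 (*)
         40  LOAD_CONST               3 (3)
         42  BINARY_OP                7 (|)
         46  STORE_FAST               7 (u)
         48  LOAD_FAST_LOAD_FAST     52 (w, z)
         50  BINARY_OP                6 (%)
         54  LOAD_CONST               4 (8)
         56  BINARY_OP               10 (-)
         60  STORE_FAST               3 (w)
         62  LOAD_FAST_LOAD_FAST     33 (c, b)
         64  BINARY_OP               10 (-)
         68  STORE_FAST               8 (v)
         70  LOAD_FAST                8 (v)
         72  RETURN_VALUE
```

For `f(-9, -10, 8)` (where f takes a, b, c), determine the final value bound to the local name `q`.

40

LOAD_CONST → push 2. Stack: [2]
STORE_FAST w → w=2. Stack: []
LOAD_FAST c → push 8. Stack: [8]
LOAD_CONST → push 2. Stack: [8, 2]
BINARY_OP >> → 8 >> 2 = 2. Stack: [2]
STORE_FAST z → z=2. Stack: []
LOAD_CONST → push 40. Stack: [40]
STORE_FAST q → q=40. Stack: []
LOAD_FAST_LOAD_FAST q,q → push 40,40. Stack: [40, 40]
BINARY_OP % → 40 % 40 = 0. Stack: [0]
LOAD_FAST z → push 2. Stack: [0, 2]
BINARY_OP * → 0 * 2 = 0. Stack: [0]
STORE_FAST k → k=0. Stack: []
LOAD_FAST_LOAD_FAST b,k → push -10,0. Stack: [-10, 0]
BINARY_OP * → -10 * 0 = 0. Stack: [0]
LOAD_CONST → push 3. Stack: [0, 3]
BINARY_OP | → 0 | 3 = 3. Stack: [3]
STORE_FAST u → u=3. Stack: []
LOAD_FAST_LOAD_FAST w,z → push 2,2. Stack: [2, 2]
BINARY_OP % → 2 % 2 = 0. Stack: [0]
LOAD_CONST → push 8. Stack: [0, 8]
BINARY_OP - → 0 - 8 = -8. Stack: [-8]
STORE_FAST w → w=-8. Stack: []
LOAD_FAST_LOAD_FAST c,b → push 8,-10. Stack: [8, -10]
BINARY_OP - → 8 - -10 = 18. Stack: [18]
STORE_FAST v → v=18. Stack: []
LOAD_FAST v → push 18. Stack: [18]
RETURN_VALUE → return 18.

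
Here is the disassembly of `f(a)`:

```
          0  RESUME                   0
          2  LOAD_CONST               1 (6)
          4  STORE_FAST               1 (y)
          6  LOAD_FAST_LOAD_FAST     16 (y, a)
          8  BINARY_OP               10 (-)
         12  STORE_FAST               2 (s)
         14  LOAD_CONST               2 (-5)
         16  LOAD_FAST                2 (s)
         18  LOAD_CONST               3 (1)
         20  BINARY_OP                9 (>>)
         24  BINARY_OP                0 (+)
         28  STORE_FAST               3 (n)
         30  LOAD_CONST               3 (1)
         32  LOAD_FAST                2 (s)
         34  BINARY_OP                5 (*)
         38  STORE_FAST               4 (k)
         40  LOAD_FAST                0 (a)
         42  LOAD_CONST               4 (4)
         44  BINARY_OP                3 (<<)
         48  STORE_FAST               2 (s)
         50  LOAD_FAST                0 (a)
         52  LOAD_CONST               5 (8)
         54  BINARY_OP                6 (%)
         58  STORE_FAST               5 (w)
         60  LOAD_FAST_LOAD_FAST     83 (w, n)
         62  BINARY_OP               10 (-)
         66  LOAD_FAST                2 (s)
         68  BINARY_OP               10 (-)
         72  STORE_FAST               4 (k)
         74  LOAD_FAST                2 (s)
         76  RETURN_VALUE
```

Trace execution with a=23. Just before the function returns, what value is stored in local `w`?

7

LOAD_CONST → push 6. Stack: [6]
STORE_FAST y → y=6. Stack: []
LOAD_FAST_LOAD_FAST y,a → push 6,23. Stack: [6, 23]
BINARY_OP - → 6 - 23 = -17. Stack: [-17]
STORE_FAST s → s=-17. Stack: []
LOAD_CONST → push -5. Stack: [-5]
LOAD_FAST s → push -17. Stack: [-5, -17]
LOAD_CONST → push 1. Stack: [-5, -17, 1]
BINARY_OP >> → -17 >> 1 = -9. Stack: [-5, -9]
BINARY_OP + → -5 + -9 = -14. Stack: [-14]
STORE_FAST n → n=-14. Stack: []
LOAD_CONST → push 1. Stack: [1]
LOAD_FAST s → push -17. Stack: [1, -17]
BINARY_OP * → 1 * -17 = -17. Stack: [-17]
STORE_FAST k → k=-17. Stack: []
LOAD_FAST a → push 23. Stack: [23]
LOAD_CONST → push 4. Stack: [23, 4]
BINARY_OP << → 23 << 4 = 368. Stack: [368]
STORE_FAST s → s=368. Stack: []
LOAD_FAST a → push 23. Stack: [23]
LOAD_CONST → push 8. Stack: [23, 8]
BINARY_OP % → 23 % 8 = 7. Stack: [7]
STORE_FAST w → w=7. Stack: []
LOAD_FAST_LOAD_FAST w,n → push 7,-14. Stack: [7, -14]
BINARY_OP - → 7 - -14 = 21. Stack: [21]
LOAD_FAST s → push 368. Stack: [21, 368]
BINARY_OP - → 21 - 368 = -347. Stack: [-347]
STORE_FAST k → k=-347. Stack: []
LOAD_FAST s → push 368. Stack: [368]
RETURN_VALUE → return 368.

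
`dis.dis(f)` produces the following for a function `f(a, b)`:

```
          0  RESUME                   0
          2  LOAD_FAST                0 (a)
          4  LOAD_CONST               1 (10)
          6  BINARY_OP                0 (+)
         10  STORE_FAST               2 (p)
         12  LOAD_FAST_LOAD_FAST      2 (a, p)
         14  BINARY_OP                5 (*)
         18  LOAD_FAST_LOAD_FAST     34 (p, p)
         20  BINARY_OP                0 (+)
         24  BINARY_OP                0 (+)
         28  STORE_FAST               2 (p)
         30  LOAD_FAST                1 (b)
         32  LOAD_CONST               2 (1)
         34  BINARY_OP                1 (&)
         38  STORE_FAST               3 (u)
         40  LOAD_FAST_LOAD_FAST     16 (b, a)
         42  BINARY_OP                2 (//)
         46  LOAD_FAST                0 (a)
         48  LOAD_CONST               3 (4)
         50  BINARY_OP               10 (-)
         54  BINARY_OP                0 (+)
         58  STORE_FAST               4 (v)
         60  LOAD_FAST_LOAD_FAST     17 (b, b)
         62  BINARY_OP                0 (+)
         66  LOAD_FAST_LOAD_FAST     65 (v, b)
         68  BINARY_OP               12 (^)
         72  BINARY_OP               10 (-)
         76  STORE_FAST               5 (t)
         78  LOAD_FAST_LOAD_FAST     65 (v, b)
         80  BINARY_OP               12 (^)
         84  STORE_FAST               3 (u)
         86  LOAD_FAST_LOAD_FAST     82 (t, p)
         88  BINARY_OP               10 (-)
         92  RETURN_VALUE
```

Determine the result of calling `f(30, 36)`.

-1271

LOAD_FAST a → push 30. Stack: [30]
LOAD_CONST → push 10. Stack: [30, 10]
BINARY_OP + → 30 + 10 = 40. Stack: [40]
STORE_FAST p → p=40. Stack: []
LOAD_FAST_LOAD_FAST a,p → push 30,40. Stack: [30, 40]
BINARY_OP * → 30 * 40 = 1200. Stack: [1200]
LOAD_FAST_LOAD_FAST p,p → push 40,40. Stack: [1200, 40, 40]
BINARY_OP + → 40 + 40 = 80. Stack: [1200, 80]
BINARY_OP + → 1200 + 80 = 1280. Stack: [1280]
STORE_FAST p → p=1280. Stack: []
LOAD_FAST b → push 36. Stack: [36]
LOAD_CONST → push 1. Stack: [36, 1]
BINARY_OP & → 36 & 1 = 0. Stack: [0]
STORE_FAST u → u=0. Stack: []
LOAD_FAST_LOAD_FAST b,a → push 36,30. Stack: [36, 30]
BINARY_OP // → 36 // 30 = 1. Stack: [1]
LOAD_FAST a → push 30. Stack: [1, 30]
LOAD_CONST → push 4. Stack: [1, 30, 4]
BINARY_OP - → 30 - 4 = 26. Stack: [1, 26]
BINARY_OP + → 1 + 26 = 27. Stack: [27]
STORE_FAST v → v=27. Stack: []
LOAD_FAST_LOAD_FAST b,b → push 36,36. Stack: [36, 36]
BINARY_OP + → 36 + 36 = 72. Stack: [72]
LOAD_FAST_LOAD_FAST v,b → push 27,36. Stack: [72, 27, 36]
BINARY_OP ^ → 27 ^ 36 = 63. Stack: [72, 63]
BINARY_OP - → 72 - 63 = 9. Stack: [9]
STORE_FAST t → t=9. Stack: []
LOAD_FAST_LOAD_FAST v,b → push 27,36. Stack: [27, 36]
BINARY_OP ^ → 27 ^ 36 = 63. Stack: [63]
STORE_FAST u → u=63. Stack: []
LOAD_FAST_LOAD_FAST t,p → push 9,1280. Stack: [9, 1280]
BINARY_OP - → 9 - 1280 = -1271. Stack: [-1271]
RETURN_VALUE → return -1271.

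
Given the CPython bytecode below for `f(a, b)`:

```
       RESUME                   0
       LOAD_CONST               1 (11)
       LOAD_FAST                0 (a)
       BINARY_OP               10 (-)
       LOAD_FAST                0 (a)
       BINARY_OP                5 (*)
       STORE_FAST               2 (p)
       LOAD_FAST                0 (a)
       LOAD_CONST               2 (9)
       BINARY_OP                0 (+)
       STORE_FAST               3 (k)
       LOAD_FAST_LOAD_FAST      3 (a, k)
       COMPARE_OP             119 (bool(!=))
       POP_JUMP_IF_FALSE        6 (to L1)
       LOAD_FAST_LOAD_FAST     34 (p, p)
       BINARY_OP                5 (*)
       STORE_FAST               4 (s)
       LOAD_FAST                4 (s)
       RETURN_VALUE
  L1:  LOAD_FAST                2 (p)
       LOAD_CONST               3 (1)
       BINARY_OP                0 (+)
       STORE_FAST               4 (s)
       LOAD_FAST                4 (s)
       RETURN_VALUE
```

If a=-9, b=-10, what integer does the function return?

LOAD_CONST → push 11. Stack: [11]
LOAD_FAST a → push -9. Stack: [11, -9]
BINARY_OP - → 11 - -9 = 20. Stack: [20]
LOAD_FAST a → push -9. Stack: [20, -9]
BINARY_OP * → 20 * -9 = -180. Stack: [-180]
STORE_FAST p → p=-180. Stack: []
LOAD_FAST a → push -9. Stack: [-9]
LOAD_CONST → push 9. Stack: [-9, 9]
BINARY_OP + → -9 + 9 = 0. Stack: [0]
STORE_FAST k → k=0. Stack: []
LOAD_FAST_LOAD_FAST a,k → push -9,0. Stack: [-9, 0]
COMPARE_OP bool(!=) → -9 vs 0 = True. Stack: [True]
POP_JUMP_IF_FALSE → pop True; no jump. Stack: []
LOAD_FAST_LOAD_FAST p,p → push -180,-180. Stack: [-180, -180]
BINARY_OP * → -180 * -180 = 32400. Stack: [32400]
STORE_FAST s → s=32400. Stack: []
LOAD_FAST s → push 32400. Stack: [32400]
RETURN_VALUE → return 32400.

32400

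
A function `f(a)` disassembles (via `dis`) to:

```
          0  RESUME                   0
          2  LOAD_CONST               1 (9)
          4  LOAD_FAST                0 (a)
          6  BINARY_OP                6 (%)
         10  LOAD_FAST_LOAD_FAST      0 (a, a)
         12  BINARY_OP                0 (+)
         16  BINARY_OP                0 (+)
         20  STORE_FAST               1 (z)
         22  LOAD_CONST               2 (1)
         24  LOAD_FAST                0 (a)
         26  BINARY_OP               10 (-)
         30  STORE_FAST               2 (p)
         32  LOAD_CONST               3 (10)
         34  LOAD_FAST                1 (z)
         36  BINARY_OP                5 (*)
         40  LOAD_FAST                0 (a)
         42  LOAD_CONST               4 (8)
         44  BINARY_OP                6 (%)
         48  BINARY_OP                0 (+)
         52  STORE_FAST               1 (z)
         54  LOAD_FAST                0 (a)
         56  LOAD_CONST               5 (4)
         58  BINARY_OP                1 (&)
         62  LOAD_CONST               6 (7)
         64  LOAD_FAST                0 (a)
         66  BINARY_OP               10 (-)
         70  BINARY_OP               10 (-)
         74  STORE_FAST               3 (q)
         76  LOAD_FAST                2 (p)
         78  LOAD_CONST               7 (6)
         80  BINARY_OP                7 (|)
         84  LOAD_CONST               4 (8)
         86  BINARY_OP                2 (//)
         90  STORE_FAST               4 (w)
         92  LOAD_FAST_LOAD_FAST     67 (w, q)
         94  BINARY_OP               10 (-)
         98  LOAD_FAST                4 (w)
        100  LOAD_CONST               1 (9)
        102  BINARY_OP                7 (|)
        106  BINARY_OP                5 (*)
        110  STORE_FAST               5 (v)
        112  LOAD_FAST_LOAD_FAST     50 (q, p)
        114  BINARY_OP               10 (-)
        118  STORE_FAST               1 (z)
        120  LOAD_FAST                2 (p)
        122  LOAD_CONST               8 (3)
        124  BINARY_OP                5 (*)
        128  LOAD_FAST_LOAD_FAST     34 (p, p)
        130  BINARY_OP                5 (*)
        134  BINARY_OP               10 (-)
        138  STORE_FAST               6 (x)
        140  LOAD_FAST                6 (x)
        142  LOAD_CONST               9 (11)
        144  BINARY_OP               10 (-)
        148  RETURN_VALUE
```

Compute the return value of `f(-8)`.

-65

LOAD_CONST → push 9. Stack: [9]
LOAD_FAST a → push -8. Stack: [9, -8]
BINARY_OP % → 9 % -8 = -7. Stack: [-7]
LOAD_FAST_LOAD_FAST a,a → push -8,-8. Stack: [-7, -8, -8]
BINARY_OP + → -8 + -8 = -16. Stack: [-7, -16]
BINARY_OP + → -7 + -16 = -23. Stack: [-23]
STORE_FAST z → z=-23. Stack: []
LOAD_CONST → push 1. Stack: [1]
LOAD_FAST a → push -8. Stack: [1, -8]
BINARY_OP - → 1 - -8 = 9. Stack: [9]
STORE_FAST p → p=9. Stack: []
LOAD_CONST → push 10. Stack: [10]
LOAD_FAST z → push -23. Stack: [10, -23]
BINARY_OP * → 10 * -23 = -230. Stack: [-230]
LOAD_FAST a → push -8. Stack: [-230, -8]
LOAD_CONST → push 8. Stack: [-230, -8, 8]
BINARY_OP % → -8 % 8 = 0. Stack: [-230, 0]
BINARY_OP + → -230 + 0 = -230. Stack: [-230]
STORE_FAST z → z=-230. Stack: []
LOAD_FAST a → push -8. Stack: [-8]
LOAD_CONST → push 4. Stack: [-8, 4]
BINARY_OP & → -8 & 4 = 0. Stack: [0]
LOAD_CONST → push 7. Stack: [0, 7]
LOAD_FAST a → push -8. Stack: [0, 7, -8]
BINARY_OP - → 7 - -8 = 15. Stack: [0, 15]
BINARY_OP - → 0 - 15 = -15. Stack: [-15]
STORE_FAST q → q=-15. Stack: []
LOAD_FAST p → push 9. Stack: [9]
LOAD_CONST → push 6. Stack: [9, 6]
BINARY_OP | → 9 | 6 = 15. Stack: [15]
LOAD_CONST → push 8. Stack: [15, 8]
BINARY_OP // → 15 // 8 = 1. Stack: [1]
STORE_FAST w → w=1. Stack: []
LOAD_FAST_LOAD_FAST w,q → push 1,-15. Stack: [1, -15]
BINARY_OP - → 1 - -15 = 16. Stack: [16]
LOAD_FAST w → push 1. Stack: [16, 1]
LOAD_CONST → push 9. Stack: [16, 1, 9]
BINARY_OP | → 1 | 9 = 9. Stack: [16, 9]
BINARY_OP * → 16 * 9 = 144. Stack: [144]
STORE_FAST v → v=144. Stack: []
LOAD_FAST_LOAD_FAST q,p → push -15,9. Stack: [-15, 9]
BINARY_OP - → -15 - 9 = -24. Stack: [-24]
STORE_FAST z → z=-24. Stack: []
LOAD_FAST p → push 9. Stack: [9]
LOAD_CONST → push 3. Stack: [9, 3]
BINARY_OP * → 9 * 3 = 27. Stack: [27]
LOAD_FAST_LOAD_FAST p,p → push 9,9. Stack: [27, 9, 9]
BINARY_OP * → 9 * 9 = 81. Stack: [27, 81]
BINARY_OP - → 27 - 81 = -54. Stack: [-54]
STORE_FAST x → x=-54. Stack: []
LOAD_FAST x → push -54. Stack: [-54]
LOAD_CONST → push 11. Stack: [-54, 11]
BINARY_OP - → -54 - 11 = -65. Stack: [-65]
RETURN_VALUE → return -65.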